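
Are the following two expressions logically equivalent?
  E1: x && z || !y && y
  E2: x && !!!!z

Yes

E1: x && z || !y && y
    = x && z   — complement / identity
E2: x && !!!!z
    = x && !!z   — double negation
    = x && z   — double negation
Both reduce to x && z, so they are equivalent.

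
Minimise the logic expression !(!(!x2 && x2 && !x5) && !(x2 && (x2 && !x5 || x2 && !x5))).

x2 && !x5

!(!(!x2 && x2 && !x5) && !(x2 && (x2 && !x5 || x2 && !x5)))
= !x2 && x2 && !x5 || x2 && (x2 && !x5 || x2 && !x5)   [De Morgan]
= !x2 && x2 && !x5 || x2 && x2 && !x5   [idempotence]
= x2 && !x5   [distribution]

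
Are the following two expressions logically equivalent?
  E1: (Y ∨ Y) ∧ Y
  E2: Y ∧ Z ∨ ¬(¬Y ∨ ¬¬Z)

Yes

E1: (Y ∨ Y) ∧ Y
    = Y ∧ Y   [idempotence]
    = Y   [idempotence]
E2: Y ∧ Z ∨ ¬(¬Y ∨ ¬¬Z)
    = Y ∧ Z ∨ Y ∧ ¬Z   [De Morgan]
    = Y   [distribution]
Both reduce to Y, so they are equivalent.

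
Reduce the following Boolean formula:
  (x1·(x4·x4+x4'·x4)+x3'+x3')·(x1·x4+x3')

(x1·(x4·x4+x4'·x4)+x3'+x3')·(x1·x4+x3')
= (x1·x4+x3'+x3')·(x1·x4+x3')   (distribution)
= x1·x4+x3'   (absorption)

x1·x4+x3'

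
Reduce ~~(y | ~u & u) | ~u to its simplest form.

~~(y | ~u & u) | ~u
= y | ~u & u | ~u   — double negation
= y | ~u   — complement / identity

y | ~u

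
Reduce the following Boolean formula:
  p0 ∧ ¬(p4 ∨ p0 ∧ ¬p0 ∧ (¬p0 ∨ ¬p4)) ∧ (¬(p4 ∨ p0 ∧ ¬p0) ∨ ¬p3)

p0 ∧ ¬(p4 ∨ p0 ∧ ¬p0 ∧ (¬p0 ∨ ¬p4)) ∧ (¬(p4 ∨ p0 ∧ ¬p0) ∨ ¬p3)
= p0 ∧ ¬(p4 ∨ p0 ∧ ¬p0) ∧ (¬(p4 ∨ p0 ∧ ¬p0) ∨ ¬p3)
= p0 ∧ ¬(p4 ∨ p0 ∧ ¬p0)
= p0 ∧ ¬p4

p0 ∧ ¬p4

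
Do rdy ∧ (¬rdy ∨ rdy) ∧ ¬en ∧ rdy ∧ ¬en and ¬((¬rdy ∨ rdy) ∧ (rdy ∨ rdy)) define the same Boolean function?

No

E1: rdy ∧ (¬rdy ∨ rdy) ∧ ¬en ∧ rdy ∧ ¬en
    = rdy ∧ ¬en ∧ rdy ∧ ¬en   (complement / identity)
    = rdy ∧ ¬en   (idempotence)
E2: ¬((¬rdy ∨ rdy) ∧ (rdy ∨ rdy))
    = ¬(¬rdy ∧ rdy ∨ rdy)   (distribution)
    = ¬rdy   (complement / identity)
These differ: at en=0, rdy=0, E1 = 0 but E2 = 1.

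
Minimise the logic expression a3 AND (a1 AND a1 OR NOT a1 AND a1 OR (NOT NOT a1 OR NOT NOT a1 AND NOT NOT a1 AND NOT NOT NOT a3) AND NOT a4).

a3 AND a1

a3 AND (a1 AND a1 OR NOT a1 AND a1 OR (NOT NOT a1 OR NOT NOT a1 AND NOT NOT a1 AND NOT NOT NOT a3) AND NOT a4)
= a3 AND (a1 AND a1 OR NOT a1 AND a1 OR (NOT NOT a1 OR NOT NOT a1 AND NOT NOT a1 AND NOT a3) AND NOT a4)   (double negation)
= a3 AND (a1 OR (NOT NOT a1 OR NOT NOT a1 AND NOT NOT a1 AND NOT a3) AND NOT a4)   (distribution)
= a3 AND (a1 OR (NOT NOT a1 OR NOT NOT a1 AND NOT a3) AND NOT a4)   (idempotence)
= a3 AND (a1 OR NOT NOT a1 AND NOT a4)   (absorption)
= a3 AND (a1 OR a1 AND NOT a4)   (double negation)
= a3 AND a1   (absorption)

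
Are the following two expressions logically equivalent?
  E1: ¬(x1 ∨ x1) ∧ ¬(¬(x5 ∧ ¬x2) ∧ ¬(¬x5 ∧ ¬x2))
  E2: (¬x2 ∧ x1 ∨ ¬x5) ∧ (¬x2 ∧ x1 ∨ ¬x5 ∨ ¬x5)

E1: ¬(x1 ∨ x1) ∧ ¬(¬(x5 ∧ ¬x2) ∧ ¬(¬x5 ∧ ¬x2))
    = ¬(x1 ∨ x1) ∧ (x5 ∧ ¬x2 ∨ ¬x5 ∧ ¬x2)   [De Morgan]
    = ¬(x1 ∨ x1) ∧ ¬x2   [distribution]
    = ¬x1 ∧ ¬x2   [idempotence]
E2: (¬x2 ∧ x1 ∨ ¬x5) ∧ (¬x2 ∧ x1 ∨ ¬x5 ∨ ¬x5)
    = ¬x2 ∧ x1 ∨ ¬x5   [absorption]
These differ: at x1=1, x2=0, x5=0, E1 = 0 but E2 = 1.

No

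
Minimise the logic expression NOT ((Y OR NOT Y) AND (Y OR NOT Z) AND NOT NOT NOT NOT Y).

NOT ((Y OR NOT Y) AND (Y OR NOT Z) AND NOT NOT NOT NOT Y)
= NOT ((Y OR NOT Y) AND (Y OR NOT Z) AND NOT NOT Y)
= NOT ((Y OR NOT Y) AND (Y OR NOT Z) AND Y)
= NOT ((Y OR NOT Z) AND Y)
= NOT Y

NOT Y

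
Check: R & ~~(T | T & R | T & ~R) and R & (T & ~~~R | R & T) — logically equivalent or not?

Yes

E1: R & ~~(T | T & R | T & ~R)
    = R & ~~(T | T)   — distribution
    = R & (T | T)   — double negation
    = R & T   — idempotence
E2: R & (T & ~~~R | R & T)
    = R & (T & ~R | R & T)   — double negation
    = R & T   — distribution
Both reduce to R & T, so they are equivalent.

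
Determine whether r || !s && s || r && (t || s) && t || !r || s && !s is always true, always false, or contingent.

r || !s && s || r && (t || s) && t || !r || s && !s
= r || !s && s || r && t || !r || s && !s   — absorption
= r || r && t || !r || s && !s   — complement / identity
= r || r && t || !r   — complement / identity
= r || !r   — absorption
= true   — complement

always true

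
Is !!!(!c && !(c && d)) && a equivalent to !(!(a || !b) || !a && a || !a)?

E1: !!!(!c && !(c && d)) && a
    = !(!c && !(c && d)) && a   — double negation
    = (c || c && d) && a   — De Morgan
    = c && a   — absorption
E2: !(!(a || !b) || !a && a || !a)
    = !(!(a || !b) || !a)   — complement / identity
    = (a || !b) && a   — De Morgan
    = a   — absorption
These differ: at a=1, b=1, c=0, d=0, E1 = 0 but E2 = 1.

No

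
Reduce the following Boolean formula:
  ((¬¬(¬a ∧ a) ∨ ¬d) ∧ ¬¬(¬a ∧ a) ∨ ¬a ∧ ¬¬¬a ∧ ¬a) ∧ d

((¬¬(¬a ∧ a) ∨ ¬d) ∧ ¬¬(¬a ∧ a) ∨ ¬a ∧ ¬¬¬a ∧ ¬a) ∧ d
= ((¬¬(¬a ∧ a) ∨ ¬d) ∧ ¬¬(¬a ∧ a) ∨ ¬a ∧ ¬a ∧ ¬a) ∧ d   — double negation
= (¬¬(¬a ∧ a) ∨ ¬a ∧ ¬a ∧ ¬a) ∧ d   — absorption
= (¬a ∧ a ∨ ¬a ∧ ¬a ∧ ¬a) ∧ d   — double negation
= (¬a ∧ a ∨ ¬a ∧ ¬a) ∧ d   — idempotence
= ¬a ∧ d   — distribution

¬a ∧ d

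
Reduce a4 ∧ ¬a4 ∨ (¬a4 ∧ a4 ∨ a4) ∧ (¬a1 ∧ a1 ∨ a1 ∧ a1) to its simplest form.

a4 ∧ ¬a4 ∨ (¬a4 ∧ a4 ∨ a4) ∧ (¬a1 ∧ a1 ∨ a1 ∧ a1)
= a4 ∧ ¬a4 ∨ a4 ∧ (¬a1 ∧ a1 ∨ a1 ∧ a1)   (complement / identity)
= a4 ∧ ¬a4 ∨ a4 ∧ a1   (distribution)
= a4 ∧ a1   (complement / identity)

a4 ∧ a1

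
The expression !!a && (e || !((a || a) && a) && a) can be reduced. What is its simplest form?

!!a && (e || !((a || a) && a) && a)
= !!a && (e || !(a && a) && a)   [idempotence]
= a && (e || !(a && a) && a)   [double negation]
= a && (e || !a && a)   [idempotence]
= a && e   [complement / identity]

a && e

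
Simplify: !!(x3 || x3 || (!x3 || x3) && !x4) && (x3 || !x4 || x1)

!!(x3 || x3 || (!x3 || x3) && !x4) && (x3 || !x4 || x1)
= !!(x3 || x3 || !x4) && (x3 || !x4 || x1)   — complement / identity
= (x3 || x3 || !x4) && (x3 || !x4 || x1)   — double negation
= (x3 || !x4) && (x3 || !x4 || x1)   — idempotence
= x3 || !x4   — absorption

x3 || !x4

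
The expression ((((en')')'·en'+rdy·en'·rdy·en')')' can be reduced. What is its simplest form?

((((en')')'·en'+rdy·en'·rdy·en')')'
= ((((en')')'·en'+rdy·en')')'   — idempotence
= ((en'·en'+rdy·en')')'   — double negation
= (((en'+rdy)·en')')'   — distribution
= ((en')')'   — absorption
= en'   — double negation

en'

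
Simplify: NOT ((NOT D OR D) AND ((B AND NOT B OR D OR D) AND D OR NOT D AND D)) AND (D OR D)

NOT ((NOT D OR D) AND ((B AND NOT B OR D OR D) AND D OR NOT D AND D)) AND (D OR D)
= NOT ((NOT D OR D) AND ((D OR D) AND D OR NOT D AND D)) AND (D OR D)
= NOT ((NOT D OR D) AND (D AND D OR NOT D AND D)) AND (D OR D)
= NOT ((NOT D OR D) AND D) AND (D OR D)
= NOT ((NOT D OR D) AND D) AND D
= NOT D AND D
= FALSE

FALSE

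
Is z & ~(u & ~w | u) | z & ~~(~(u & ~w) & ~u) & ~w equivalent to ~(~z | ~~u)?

Yes

E1: z & ~(u & ~w | u) | z & ~~(~(u & ~w) & ~u) & ~w
    = z & ~(u & ~w | u) | z & ~(u & ~w | u) & ~w   — De Morgan
    = z & ~(u & ~w | u)   — absorption
    = z & ~u   — absorption
E2: ~(~z | ~~u)
    = z & ~u   — De Morgan
Both reduce to z & ~u, so they are equivalent.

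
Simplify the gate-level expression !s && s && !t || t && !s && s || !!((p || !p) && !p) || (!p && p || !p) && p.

!p

!s && s && !t || t && !s && s || !!((p || !p) && !p) || (!p && p || !p) && p
= !s && s && !t || t && !s && s || !!!p || (!p && p || !p) && p
= !s && s || !!!p || (!p && p || !p) && p
= !s && s || !p || (!p && p || !p) && p
= !s && s || !p || !p && p
= !s && s || !p
= !p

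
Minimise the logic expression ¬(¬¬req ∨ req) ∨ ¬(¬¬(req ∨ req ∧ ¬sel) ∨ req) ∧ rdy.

¬(¬¬req ∨ req) ∨ ¬(¬¬(req ∨ req ∧ ¬sel) ∨ req) ∧ rdy
= ¬(¬¬req ∨ req) ∨ ¬(¬¬req ∨ req) ∧ rdy   — absorption
= ¬(¬¬req ∨ req)   — absorption
= ¬(req ∨ req)   — double negation
= ¬req   — idempotence

¬req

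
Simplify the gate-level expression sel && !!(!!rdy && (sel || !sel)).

sel && rdy

sel && !!(!!rdy && (sel || !sel))
= sel && !!rdy && (sel || !sel)   [double negation]
= sel && !!rdy   [complement / identity]
= sel && rdy   [double negation]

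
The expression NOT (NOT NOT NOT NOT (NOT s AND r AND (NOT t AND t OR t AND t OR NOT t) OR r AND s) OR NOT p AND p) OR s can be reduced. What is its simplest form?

NOT r OR s

NOT (NOT NOT NOT NOT (NOT s AND r AND (NOT t AND t OR t AND t OR NOT t) OR r AND s) OR NOT p AND p) OR s
= NOT (NOT NOT NOT NOT (NOT s AND r AND (t OR NOT t) OR r AND s) OR NOT p AND p) OR s   [distribution]
= NOT NOT NOT NOT NOT (NOT s AND r AND (t OR NOT t) OR r AND s) OR s   [complement / identity]
= NOT NOT NOT NOT NOT (NOT s AND r OR r AND s) OR s   [complement / identity]
= NOT NOT NOT (NOT s AND r OR r AND s) OR s   [double negation]
= NOT NOT NOT r OR s   [distribution]
= NOT r OR s   [double negation]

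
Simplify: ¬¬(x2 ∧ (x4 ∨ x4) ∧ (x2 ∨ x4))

¬¬(x2 ∧ (x4 ∨ x4) ∧ (x2 ∨ x4))
= x2 ∧ (x4 ∨ x4) ∧ (x2 ∨ x4)   (double negation)
= x2 ∧ (x4 ∧ x2 ∨ x4)   (distribution)
= x2 ∧ x4   (absorption)

x2 ∧ x4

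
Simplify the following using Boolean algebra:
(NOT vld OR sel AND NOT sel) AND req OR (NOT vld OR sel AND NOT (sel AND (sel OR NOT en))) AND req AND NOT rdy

NOT vld AND req

(NOT vld OR sel AND NOT sel) AND req OR (NOT vld OR sel AND NOT (sel AND (sel OR NOT en))) AND req AND NOT rdy
= (NOT vld OR sel AND NOT sel) AND req OR (NOT vld OR sel AND NOT sel) AND req AND NOT rdy   — absorption
= (NOT vld OR sel AND NOT sel) AND req   — absorption
= NOT vld AND req   — complement / identity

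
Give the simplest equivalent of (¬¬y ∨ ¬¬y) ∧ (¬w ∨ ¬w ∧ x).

(¬¬y ∨ ¬¬y) ∧ (¬w ∨ ¬w ∧ x)
= ¬¬y ∧ (¬w ∨ ¬w ∧ x)   [idempotence]
= y ∧ (¬w ∨ ¬w ∧ x)   [double negation]
= y ∧ ¬w   [absorption]

y ∧ ¬w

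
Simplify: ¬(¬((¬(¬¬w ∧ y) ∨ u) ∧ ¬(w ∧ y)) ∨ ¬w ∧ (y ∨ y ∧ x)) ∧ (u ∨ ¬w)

¬y ∧ (u ∨ ¬w)

¬(¬((¬(¬¬w ∧ y) ∨ u) ∧ ¬(w ∧ y)) ∨ ¬w ∧ (y ∨ y ∧ x)) ∧ (u ∨ ¬w)
= ¬(¬((¬(¬¬w ∧ y) ∨ u) ∧ ¬(w ∧ y)) ∨ ¬w ∧ y) ∧ (u ∨ ¬w)   — absorption
= ¬(¬((¬(w ∧ y) ∨ u) ∧ ¬(w ∧ y)) ∨ ¬w ∧ y) ∧ (u ∨ ¬w)   — double negation
= ¬(¬¬(w ∧ y) ∨ ¬w ∧ y) ∧ (u ∨ ¬w)   — absorption
= ¬(w ∧ y ∨ ¬w ∧ y) ∧ (u ∨ ¬w)   — double negation
= ¬y ∧ (u ∨ ¬w)   — distribution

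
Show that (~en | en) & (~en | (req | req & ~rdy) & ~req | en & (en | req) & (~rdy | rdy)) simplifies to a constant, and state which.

1

(~en | en) & (~en | (req | req & ~rdy) & ~req | en & (en | req) & (~rdy | rdy))
= ~en | (req | req & ~rdy) & ~req | en & (en | req) & (~rdy | rdy)   — complement / identity
= ~en | req & ~req | en & (en | req) & (~rdy | rdy)   — absorption
= ~en | en & (en | req) & (~rdy | rdy)   — complement / identity
= ~en | en & (en | req)   — complement / identity
= ~en | en   — absorption
= 1   — complement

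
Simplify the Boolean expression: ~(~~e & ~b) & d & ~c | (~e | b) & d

(~e | b) & d

~(~~e & ~b) & d & ~c | (~e | b) & d
= (~e | b) & d & ~c | (~e | b) & d   — De Morgan
= (~e | b) & d   — absorption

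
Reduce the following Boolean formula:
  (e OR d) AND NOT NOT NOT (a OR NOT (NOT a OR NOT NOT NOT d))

(e OR d) AND NOT NOT NOT (a OR NOT (NOT a OR NOT NOT NOT d))
= (e OR d) AND NOT NOT NOT (a OR NOT (NOT a OR NOT d))
= (e OR d) AND NOT NOT NOT (a OR a AND d)
= (e OR d) AND NOT NOT NOT a
= (e OR d) AND NOT a

(e OR d) AND NOT a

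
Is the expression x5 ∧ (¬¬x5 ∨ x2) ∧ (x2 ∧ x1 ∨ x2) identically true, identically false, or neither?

x5 ∧ (¬¬x5 ∨ x2) ∧ (x2 ∧ x1 ∨ x2)
= x5 ∧ (¬¬x5 ∨ x2) ∧ x2   — absorption
= x5 ∧ (x5 ∨ x2) ∧ x2   — double negation
= x5 ∧ x2   — absorption
This depends on x2, x5, so it is not a constant.

neither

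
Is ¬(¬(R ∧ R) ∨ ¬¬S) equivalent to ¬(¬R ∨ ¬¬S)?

E1: ¬(¬(R ∧ R) ∨ ¬¬S)
    = R ∧ R ∧ ¬S   (De Morgan)
    = R ∧ ¬S   (idempotence)
E2: ¬(¬R ∨ ¬¬S)
    = R ∧ ¬S   (De Morgan)
Both reduce to R ∧ ¬S, so they are equivalent.

Yes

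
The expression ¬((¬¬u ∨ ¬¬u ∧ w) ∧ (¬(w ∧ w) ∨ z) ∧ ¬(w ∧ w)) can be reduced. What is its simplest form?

¬u ∨ w

¬((¬¬u ∨ ¬¬u ∧ w) ∧ (¬(w ∧ w) ∨ z) ∧ ¬(w ∧ w))
= ¬(¬¬u ∧ (¬(w ∧ w) ∨ z) ∧ ¬(w ∧ w))   — absorption
= ¬(¬¬u ∧ ¬(w ∧ w))   — absorption
= ¬u ∨ w ∧ w   — De Morgan
= ¬u ∨ w   — idempotence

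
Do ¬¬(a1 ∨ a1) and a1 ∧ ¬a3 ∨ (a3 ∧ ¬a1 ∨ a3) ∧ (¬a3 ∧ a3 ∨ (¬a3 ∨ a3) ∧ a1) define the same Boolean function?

E1: ¬¬(a1 ∨ a1)
    = ¬¬a1   — idempotence
    = a1   — double negation
E2: a1 ∧ ¬a3 ∨ (a3 ∧ ¬a1 ∨ a3) ∧ (¬a3 ∧ a3 ∨ (¬a3 ∨ a3) ∧ a1)
    = a1 ∧ ¬a3 ∨ (a3 ∧ ¬a1 ∨ a3) ∧ (¬a3 ∧ a3 ∨ a1)   — complement / identity
    = a1 ∧ ¬a3 ∨ a3 ∧ (¬a3 ∧ a3 ∨ a1)   — absorption
    = a1 ∧ ¬a3 ∨ a3 ∧ a1   — complement / identity
    = a1   — distribution
Both reduce to a1, so they are equivalent.

Yes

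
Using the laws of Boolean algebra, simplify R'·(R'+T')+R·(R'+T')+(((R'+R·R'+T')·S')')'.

R'+T'

R'·(R'+T')+R·(R'+T')+(((R'+R·R'+T')·S')')'
= R'·(R'+T')+R·(R'+T')+(R'+R·R'+T')·S'
= R'+T'+(R'+R·R'+T')·S'
= R'+T'+(R'+T')·S'
= R'+T'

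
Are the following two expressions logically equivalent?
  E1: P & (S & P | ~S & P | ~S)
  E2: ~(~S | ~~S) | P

Yes

E1: P & (S & P | ~S & P | ~S)
    = P & (P | ~S)
    = P
E2: ~(~S | ~~S) | P
    = S & ~S | P
    = P
Both reduce to P, so they are equivalent.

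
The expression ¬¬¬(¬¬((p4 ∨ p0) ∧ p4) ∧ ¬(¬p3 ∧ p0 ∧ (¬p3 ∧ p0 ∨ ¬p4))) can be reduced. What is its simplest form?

¬p4 ∨ ¬p3 ∧ p0

¬¬¬(¬¬((p4 ∨ p0) ∧ p4) ∧ ¬(¬p3 ∧ p0 ∧ (¬p3 ∧ p0 ∨ ¬p4)))
= ¬¬¬(¬¬((p4 ∨ p0) ∧ p4) ∧ ¬(¬p3 ∧ p0))   [absorption]
= ¬(¬¬((p4 ∨ p0) ∧ p4) ∧ ¬(¬p3 ∧ p0))   [double negation]
= ¬((p4 ∨ p0) ∧ p4) ∨ ¬p3 ∧ p0   [De Morgan]
= ¬p4 ∨ ¬p3 ∧ p0   [absorption]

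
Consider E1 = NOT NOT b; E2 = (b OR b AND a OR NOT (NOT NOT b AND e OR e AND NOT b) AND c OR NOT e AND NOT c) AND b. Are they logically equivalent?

E1: NOT NOT b
    = b   (double negation)
E2: (b OR b AND a OR NOT (NOT NOT b AND e OR e AND NOT b) AND c OR NOT e AND NOT c) AND b
    = (b OR NOT (NOT NOT b AND e OR e AND NOT b) AND c OR NOT e AND NOT c) AND b   (absorption)
    = (b OR NOT (b AND e OR e AND NOT b) AND c OR NOT e AND NOT c) AND b   (double negation)
    = (b OR NOT e AND c OR NOT e AND NOT c) AND b   (distribution)
    = (b OR NOT e) AND b   (distribution)
    = b   (absorption)
Both reduce to b, so they are equivalent.

Yes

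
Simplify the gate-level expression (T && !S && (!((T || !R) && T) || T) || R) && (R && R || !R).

T && !S || R

(T && !S && (!((T || !R) && T) || T) || R) && (R && R || !R)
= (T && !S && (!((T || !R) && T) || T) || R) && (R || !R)   (idempotence)
= T && !S && (!((T || !R) && T) || T) || R   (complement / identity)
= T && !S && (!T || T) || R   (absorption)
= T && !S || R   (complement / identity)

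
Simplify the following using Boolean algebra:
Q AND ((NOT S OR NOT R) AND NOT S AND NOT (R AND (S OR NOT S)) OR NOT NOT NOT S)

Q AND NOT S

Q AND ((NOT S OR NOT R) AND NOT S AND NOT (R AND (S OR NOT S)) OR NOT NOT NOT S)
= Q AND ((NOT S OR NOT R) AND NOT S AND NOT R OR NOT NOT NOT S)   — complement / identity
= Q AND ((NOT S OR NOT R) AND NOT S AND NOT R OR NOT S)   — double negation
= Q AND (NOT S AND NOT R OR NOT S)   — absorption
= Q AND NOT S   — absorption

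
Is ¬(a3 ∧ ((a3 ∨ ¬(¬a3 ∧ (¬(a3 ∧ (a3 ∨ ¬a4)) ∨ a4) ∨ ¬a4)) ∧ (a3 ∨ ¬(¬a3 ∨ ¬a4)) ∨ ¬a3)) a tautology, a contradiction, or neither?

neither

¬(a3 ∧ ((a3 ∨ ¬(¬a3 ∧ (¬(a3 ∧ (a3 ∨ ¬a4)) ∨ a4) ∨ ¬a4)) ∧ (a3 ∨ ¬(¬a3 ∨ ¬a4)) ∨ ¬a3))
= ¬(a3 ∧ ((a3 ∨ ¬(¬a3 ∧ (¬a3 ∨ a4) ∨ ¬a4)) ∧ (a3 ∨ ¬(¬a3 ∨ ¬a4)) ∨ ¬a3))   (absorption)
= ¬(a3 ∧ ((a3 ∨ ¬(¬a3 ∨ ¬a4)) ∧ (a3 ∨ ¬(¬a3 ∨ ¬a4)) ∨ ¬a3))   (absorption)
= ¬(a3 ∧ (a3 ∨ ¬(¬a3 ∨ ¬a4) ∨ ¬a3))   (idempotence)
= ¬(a3 ∧ (a3 ∨ a3 ∧ a4 ∨ ¬a3))   (De Morgan)
= ¬(a3 ∧ (a3 ∨ ¬a3))   (absorption)
= ¬a3   (complement / identity)
This depends on a3, so it is not a constant.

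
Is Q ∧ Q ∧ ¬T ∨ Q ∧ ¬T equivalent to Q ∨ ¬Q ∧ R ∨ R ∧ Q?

No

E1: Q ∧ Q ∧ ¬T ∨ Q ∧ ¬T
    = Q ∧ ¬T ∨ Q ∧ ¬T   (idempotence)
    = Q ∧ ¬T   (idempotence)
E2: Q ∨ ¬Q ∧ R ∨ R ∧ Q
    = Q ∨ R   (distribution)
These differ: at Q=0, R=1, T=0, E1 = 0 but E2 = 1.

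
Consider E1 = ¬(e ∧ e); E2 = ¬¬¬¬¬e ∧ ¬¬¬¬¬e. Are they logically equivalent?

E1: ¬(e ∧ e)
    = ¬e   — idempotence
E2: ¬¬¬¬¬e ∧ ¬¬¬¬¬e
    = ¬¬¬¬¬e   — idempotence
    = ¬¬¬e   — double negation
    = ¬e   — double negation
Both reduce to ¬e, so they are equivalent.

Yes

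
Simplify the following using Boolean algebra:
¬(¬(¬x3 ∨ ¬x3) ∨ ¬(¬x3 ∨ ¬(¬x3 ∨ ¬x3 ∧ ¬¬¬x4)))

¬x3

¬(¬(¬x3 ∨ ¬x3) ∨ ¬(¬x3 ∨ ¬(¬x3 ∨ ¬x3 ∧ ¬¬¬x4)))
= ¬(¬(¬x3 ∨ ¬x3) ∨ x3 ∧ (¬x3 ∨ ¬x3 ∧ ¬¬¬x4))   — De Morgan
= ¬(¬(¬x3 ∨ ¬x3) ∨ x3 ∧ (¬x3 ∨ ¬x3 ∧ ¬x4))   — double negation
= ¬(x3 ∧ x3 ∨ x3 ∧ (¬x3 ∨ ¬x3 ∧ ¬x4))   — De Morgan
= ¬(x3 ∧ x3 ∨ x3 ∧ ¬x3)   — absorption
= ¬x3   — distribution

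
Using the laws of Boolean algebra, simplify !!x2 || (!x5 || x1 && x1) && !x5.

!!x2 || (!x5 || x1 && x1) && !x5
= !!x2 || (!x5 || x1) && !x5
= x2 || (!x5 || x1) && !x5
= x2 || !x5

x2 || !x5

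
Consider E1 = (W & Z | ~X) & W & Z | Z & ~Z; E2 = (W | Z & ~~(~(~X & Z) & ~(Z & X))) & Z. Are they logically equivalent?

Yes

E1: (W & Z | ~X) & W & Z | Z & ~Z
    = (W & Z | ~X) & W & Z   (complement / identity)
    = W & Z   (absorption)
E2: (W | Z & ~~(~(~X & Z) & ~(Z & X))) & Z
    = (W | Z & ~(~X & Z | Z & X)) & Z   (De Morgan)
    = (W | Z & ~Z) & Z   (distribution)
    = W & Z   (complement / identity)
Both reduce to W & Z, so they are equivalent.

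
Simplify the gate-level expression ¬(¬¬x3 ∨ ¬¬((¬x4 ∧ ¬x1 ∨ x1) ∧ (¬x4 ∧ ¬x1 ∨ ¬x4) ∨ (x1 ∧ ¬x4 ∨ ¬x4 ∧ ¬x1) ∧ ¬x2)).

¬(¬¬x3 ∨ ¬¬((¬x4 ∧ ¬x1 ∨ x1) ∧ (¬x4 ∧ ¬x1 ∨ ¬x4) ∨ (x1 ∧ ¬x4 ∨ ¬x4 ∧ ¬x1) ∧ ¬x2))
= ¬(¬¬x3 ∨ ¬¬(x1 ∧ ¬x4 ∨ ¬x4 ∧ ¬x1 ∨ (x1 ∧ ¬x4 ∨ ¬x4 ∧ ¬x1) ∧ ¬x2))
= ¬(¬¬x3 ∨ ¬¬(x1 ∧ ¬x4 ∨ ¬x4 ∧ ¬x1))
= ¬(¬¬x3 ∨ ¬¬¬x4)
= ¬x3 ∧ ¬¬x4
= ¬x3 ∧ x4

¬x3 ∧ x4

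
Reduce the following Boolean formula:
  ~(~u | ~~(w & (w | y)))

u & ~w

~(~u | ~~(w & (w | y)))
= ~(~u | ~~w)
= u & ~w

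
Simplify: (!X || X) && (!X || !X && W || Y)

(!X || X) && (!X || !X && W || Y)
= (!X || X) && (!X || Y)
= !X || Y

!X || Y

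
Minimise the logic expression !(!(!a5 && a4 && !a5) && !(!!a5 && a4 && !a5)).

!(!(!a5 && a4 && !a5) && !(!!a5 && a4 && !a5))
= !(!(!a5 && a4 && !a5) && !(a5 && a4 && !a5))   [double negation]
= !a5 && a4 && !a5 || a5 && a4 && !a5   [De Morgan]
= a4 && !a5   [distribution]

a4 && !a5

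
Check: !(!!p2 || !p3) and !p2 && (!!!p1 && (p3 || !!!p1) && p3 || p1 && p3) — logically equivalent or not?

E1: !(!!p2 || !p3)
    = !p2 && p3   (De Morgan)
E2: !p2 && (!!!p1 && (p3 || !!!p1) && p3 || p1 && p3)
    = !p2 && (!!!p1 && (p3 || !p1) && p3 || p1 && p3)   (double negation)
    = !p2 && (!p1 && (p3 || !p1) && p3 || p1 && p3)   (double negation)
    = !p2 && (!p1 && p3 || p1 && p3)   (absorption)
    = !p2 && p3   (distribution)
Both reduce to !p2 && p3, so they are equivalent.

Yes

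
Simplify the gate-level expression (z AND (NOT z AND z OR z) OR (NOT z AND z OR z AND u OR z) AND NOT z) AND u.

(z AND (NOT z AND z OR z) OR (NOT z AND z OR z AND u OR z) AND NOT z) AND u
= (z AND (NOT z AND z OR z) OR (NOT z AND z OR z) AND NOT z) AND u   (absorption)
= (NOT z AND z OR z) AND u   (distribution)
= z AND u   (complement / identity)

z AND u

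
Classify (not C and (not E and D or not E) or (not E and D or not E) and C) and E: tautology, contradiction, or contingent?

contradiction

(not C and (not E and D or not E) or (not E and D or not E) and C) and E
= (not E and D or not E) and E   — distribution
= not E and E   — absorption
= False   — complement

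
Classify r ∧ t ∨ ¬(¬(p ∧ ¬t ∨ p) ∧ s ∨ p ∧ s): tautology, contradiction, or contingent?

r ∧ t ∨ ¬(¬(p ∧ ¬t ∨ p) ∧ s ∨ p ∧ s)
= r ∧ t ∨ ¬(¬p ∧ s ∨ p ∧ s)   [absorption]
= r ∧ t ∨ ¬s   [distribution]
This depends on r, s, t, so it is not a constant.

contingent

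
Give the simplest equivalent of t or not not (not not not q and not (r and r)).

t or not q and not r

t or not not (not not not q and not (r and r))
= t or not not (not not not q and not r)   (idempotence)
= t or not not (not q and not r)   (double negation)
= t or not q and not r   (double negation)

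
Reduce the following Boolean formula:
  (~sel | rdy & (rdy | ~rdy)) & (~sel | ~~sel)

~sel | rdy

(~sel | rdy & (rdy | ~rdy)) & (~sel | ~~sel)
= (~sel | rdy & (rdy | ~rdy)) & (~sel | sel)
= (~sel | rdy) & (~sel | sel)
= ~sel | rdy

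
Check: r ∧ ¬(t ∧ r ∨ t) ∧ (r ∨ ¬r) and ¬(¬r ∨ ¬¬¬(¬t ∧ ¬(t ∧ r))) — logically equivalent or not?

Yes

E1: r ∧ ¬(t ∧ r ∨ t) ∧ (r ∨ ¬r)
    = r ∧ ¬(t ∧ r ∨ t)   [complement / identity]
    = r ∧ ¬t   [absorption]
E2: ¬(¬r ∨ ¬¬¬(¬t ∧ ¬(t ∧ r)))
    = ¬(¬r ∨ ¬¬(t ∨ t ∧ r))   [De Morgan]
    = ¬(¬r ∨ ¬¬t)   [absorption]
    = r ∧ ¬t   [De Morgan]
Both reduce to r ∧ ¬t, so they are equivalent.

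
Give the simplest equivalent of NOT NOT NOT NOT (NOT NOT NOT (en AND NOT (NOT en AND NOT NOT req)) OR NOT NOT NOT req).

NOT NOT NOT NOT (NOT NOT NOT (en AND NOT (NOT en AND NOT NOT req)) OR NOT NOT NOT req)
= NOT NOT NOT NOT (NOT NOT NOT (en AND (en OR NOT req)) OR NOT NOT NOT req)   (De Morgan)
= NOT NOT NOT NOT (NOT NOT NOT en OR NOT NOT NOT req)   (absorption)
= NOT NOT NOT NOT (NOT en OR NOT NOT NOT req)   (double negation)
= NOT NOT (NOT en OR NOT NOT NOT req)   (double negation)
= NOT en OR NOT NOT NOT req   (double negation)
= NOT en OR NOT req   (double negation)

NOT en OR NOT req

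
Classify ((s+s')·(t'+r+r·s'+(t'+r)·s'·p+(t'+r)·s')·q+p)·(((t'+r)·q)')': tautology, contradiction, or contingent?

((s+s')·(t'+r+r·s'+(t'+r)·s'·p+(t'+r)·s')·q+p)·(((t'+r)·q)')'
= ((t'+r+r·s'+(t'+r)·s'·p+(t'+r)·s')·q+p)·(((t'+r)·q)')'   [complement / identity]
= ((t'+r+r·s'+(t'+r)·s')·q+p)·(((t'+r)·q)')'   [absorption]
= ((t'+r+(t'+r)·s')·q+p)·(((t'+r)·q)')'   [absorption]
= ((t'+r+(t'+r)·s')·q+p)·(t'+r)·q   [double negation]
= ((t'+r)·q+p)·(t'+r)·q   [absorption]
= (t'+r)·q   [absorption]
This depends on q, r, t, so it is not a constant.

contingent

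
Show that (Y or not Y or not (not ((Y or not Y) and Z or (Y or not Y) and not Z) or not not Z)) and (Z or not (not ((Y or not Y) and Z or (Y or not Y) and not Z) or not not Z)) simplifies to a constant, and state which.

(Y or not Y or not (not ((Y or not Y) and Z or (Y or not Y) and not Z) or not not Z)) and (Z or not (not ((Y or not Y) and Z or (Y or not Y) and not Z) or not not Z))
= not (not ((Y or not Y) and Z or (Y or not Y) and not Z) or not not Z) or (Y or not Y) and Z   (distribution)
= not (not (Y or not Y) or not not Z) or (Y or not Y) and Z   (distribution)
= (Y or not Y) and not Z or (Y or not Y) and Z   (De Morgan)
= Y or not Y   (distribution)
= True   (complement)

True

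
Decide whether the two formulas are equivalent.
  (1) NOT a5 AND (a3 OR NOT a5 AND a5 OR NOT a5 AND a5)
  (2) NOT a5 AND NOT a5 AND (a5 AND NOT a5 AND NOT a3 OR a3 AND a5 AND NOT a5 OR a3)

E1: NOT a5 AND (a3 OR NOT a5 AND a5 OR NOT a5 AND a5)
    = NOT a5 AND (a3 OR NOT a5 AND a5)
    = NOT a5 AND a3
E2: NOT a5 AND NOT a5 AND (a5 AND NOT a5 AND NOT a3 OR a3 AND a5 AND NOT a5 OR a3)
    = NOT a5 AND (a5 AND NOT a5 AND NOT a3 OR a3 AND a5 AND NOT a5 OR a3)
    = NOT a5 AND (a5 AND NOT a5 OR a3)
    = NOT a5 AND a3
Both reduce to NOT a5 AND a3, so they are equivalent.

Yes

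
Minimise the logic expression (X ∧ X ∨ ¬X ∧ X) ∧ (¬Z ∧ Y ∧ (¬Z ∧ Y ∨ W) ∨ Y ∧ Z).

(X ∧ X ∨ ¬X ∧ X) ∧ (¬Z ∧ Y ∧ (¬Z ∧ Y ∨ W) ∨ Y ∧ Z)
= X ∧ (¬Z ∧ Y ∧ (¬Z ∧ Y ∨ W) ∨ Y ∧ Z)   (distribution)
= X ∧ (¬Z ∧ Y ∨ Y ∧ Z)   (absorption)
= X ∧ Y   (distribution)

X ∧ Y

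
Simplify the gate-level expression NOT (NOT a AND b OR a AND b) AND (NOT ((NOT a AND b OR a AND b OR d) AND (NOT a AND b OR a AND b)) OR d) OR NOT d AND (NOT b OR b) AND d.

NOT b

NOT (NOT a AND b OR a AND b) AND (NOT ((NOT a AND b OR a AND b OR d) AND (NOT a AND b OR a AND b)) OR d) OR NOT d AND (NOT b OR b) AND d
= NOT (NOT a AND b OR a AND b) AND (NOT (NOT a AND b OR a AND b) OR d) OR NOT d AND (NOT b OR b) AND d   [absorption]
= NOT (NOT a AND b OR a AND b) AND (NOT (NOT a AND b OR a AND b) OR d) OR NOT d AND d   [complement / identity]
= NOT (NOT a AND b OR a AND b) AND (NOT (NOT a AND b OR a AND b) OR d)   [complement / identity]
= NOT (NOT a AND b OR a AND b)   [absorption]
= NOT b   [distribution]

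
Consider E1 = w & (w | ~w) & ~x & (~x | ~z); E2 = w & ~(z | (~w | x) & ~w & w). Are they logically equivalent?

E1: w & (w | ~w) & ~x & (~x | ~z)
    = w & (w | ~w) & ~x   (absorption)
    = w & ~x   (complement / identity)
E2: w & ~(z | (~w | x) & ~w & w)
    = w & ~(z | ~w & w)   (absorption)
    = w & ~z   (complement / identity)
These differ: at w=1, x=0, z=1, E1 = 1 but E2 = 0.

No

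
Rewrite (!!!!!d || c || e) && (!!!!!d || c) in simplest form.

!d || c

(!!!!!d || c || e) && (!!!!!d || c)
= (!!!!!d || c || e) && (!!!d || c)   [double negation]
= (!!!d || c || e) && (!!!d || c)   [double negation]
= !!!d || c   [absorption]
= !d || c   [double negation]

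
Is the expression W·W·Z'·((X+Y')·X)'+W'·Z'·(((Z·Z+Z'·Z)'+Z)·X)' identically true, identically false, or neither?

neither

W·W·Z'·((X+Y')·X)'+W'·Z'·(((Z·Z+Z'·Z)'+Z)·X)'
= W·W·Z'·((X+Y')·X)'+W'·Z'·((Z'+Z)·X)'   [distribution]
= W·W·Z'·((X+Y')·X)'+W'·Z'·X'   [complement / identity]
= W·Z'·((X+Y')·X)'+W'·Z'·X'   [idempotence]
= W·Z'·X'+W'·Z'·X'   [absorption]
= Z'·X'   [distribution]
This depends on X, Z, so it is not a constant.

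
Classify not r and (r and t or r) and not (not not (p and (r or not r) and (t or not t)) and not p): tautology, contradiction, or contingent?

contradiction

not r and (r and t or r) and not (not not (p and (r or not r) and (t or not t)) and not p)
= not r and (r and t or r) and (not (p and (r or not r) and (t or not t)) or p)   — De Morgan
= not r and (r and t or r) and (not (p and (r or not r)) or p)   — complement / identity
= not r and (r and t or r) and (not p or p)   — complement / identity
= not r and r and (not p or p)   — absorption
= not r and r   — complement / identity
= False   — complement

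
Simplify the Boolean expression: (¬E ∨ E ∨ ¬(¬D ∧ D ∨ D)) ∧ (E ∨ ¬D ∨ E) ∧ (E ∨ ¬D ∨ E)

(¬E ∨ E ∨ ¬(¬D ∧ D ∨ D)) ∧ (E ∨ ¬D ∨ E) ∧ (E ∨ ¬D ∨ E)
= (¬E ∨ E ∨ ¬(¬D ∧ D ∨ D)) ∧ (E ∨ ¬D ∨ E)   (idempotence)
= (¬E ∨ E ∨ ¬D) ∧ (E ∨ ¬D ∨ E)   (complement / identity)
= ¬E ∧ E ∨ E ∨ ¬D   (distribution)
= E ∨ ¬D   (complement / identity)

E ∨ ¬D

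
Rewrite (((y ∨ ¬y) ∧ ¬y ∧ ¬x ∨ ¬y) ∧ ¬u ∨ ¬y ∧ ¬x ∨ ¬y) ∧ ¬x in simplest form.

(((y ∨ ¬y) ∧ ¬y ∧ ¬x ∨ ¬y) ∧ ¬u ∨ ¬y ∧ ¬x ∨ ¬y) ∧ ¬x
= ((¬y ∧ ¬x ∨ ¬y) ∧ ¬u ∨ ¬y ∧ ¬x ∨ ¬y) ∧ ¬x
= (¬y ∧ ¬x ∨ ¬y) ∧ ¬x
= ¬y ∧ ¬x

¬y ∧ ¬x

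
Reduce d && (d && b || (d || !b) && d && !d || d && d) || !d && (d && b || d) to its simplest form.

d && (d && b || (d || !b) && d && !d || d && d) || !d && (d && b || d)
= d && (d && b || d && !d || d && d) || !d && (d && b || d)
= d && (d && b || d) || !d && (d && b || d)
= d && b || d
= d

d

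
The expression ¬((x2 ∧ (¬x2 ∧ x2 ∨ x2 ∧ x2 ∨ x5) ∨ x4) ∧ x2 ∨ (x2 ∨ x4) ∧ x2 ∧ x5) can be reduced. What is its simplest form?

¬((x2 ∧ (¬x2 ∧ x2 ∨ x2 ∧ x2 ∨ x5) ∨ x4) ∧ x2 ∨ (x2 ∨ x4) ∧ x2 ∧ x5)
= ¬((x2 ∧ (x2 ∨ x5) ∨ x4) ∧ x2 ∨ (x2 ∨ x4) ∧ x2 ∧ x5)
= ¬((x2 ∨ x4) ∧ x2 ∨ (x2 ∨ x4) ∧ x2 ∧ x5)
= ¬((x2 ∨ x4) ∧ x2)
= ¬x2

¬x2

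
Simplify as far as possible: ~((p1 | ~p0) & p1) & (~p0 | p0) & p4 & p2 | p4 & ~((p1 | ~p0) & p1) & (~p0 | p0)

~((p1 | ~p0) & p1) & (~p0 | p0) & p4 & p2 | p4 & ~((p1 | ~p0) & p1) & (~p0 | p0)
= ~((p1 | ~p0) & p1) & (~p0 | p0) & (p4 & p2 | p4)   [distribution]
= ~p1 & (~p0 | p0) & (p4 & p2 | p4)   [absorption]
= ~p1 & (p4 & p2 | p4)   [complement / identity]
= ~p1 & p4   [absorption]

~p1 & p4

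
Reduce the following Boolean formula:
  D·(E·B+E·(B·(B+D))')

D·(E·B+E·(B·(B+D))')
= D·(E·B+E·B')   — absorption
= D·E   — distribution

D·E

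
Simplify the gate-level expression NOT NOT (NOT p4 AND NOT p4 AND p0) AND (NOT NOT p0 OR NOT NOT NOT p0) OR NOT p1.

NOT p4 AND p0 OR NOT p1

NOT NOT (NOT p4 AND NOT p4 AND p0) AND (NOT NOT p0 OR NOT NOT NOT p0) OR NOT p1
= NOT NOT (NOT p4 AND p0) AND (NOT NOT p0 OR NOT NOT NOT p0) OR NOT p1   — idempotence
= NOT NOT (NOT p4 AND p0) AND (NOT NOT p0 OR NOT p0) OR NOT p1   — double negation
= NOT NOT (NOT p4 AND p0) AND (p0 OR NOT p0) OR NOT p1   — double negation
= NOT p4 AND p0 AND (p0 OR NOT p0) OR NOT p1   — double negation
= NOT p4 AND p0 OR NOT p1   — complement / identity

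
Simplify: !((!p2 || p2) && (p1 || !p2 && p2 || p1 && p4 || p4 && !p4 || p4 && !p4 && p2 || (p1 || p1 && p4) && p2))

!((!p2 || p2) && (p1 || !p2 && p2 || p1 && p4 || p4 && !p4 || p4 && !p4 && p2 || (p1 || p1 && p4) && p2))
= !((!p2 || p2) && (p1 || !p2 && p2 || p1 && p4 || p4 && !p4 || (p1 || p1 && p4) && p2))   [absorption]
= !((!p2 || p2) && (p1 || p1 && p4 || p4 && !p4 || (p1 || p1 && p4) && p2))   [complement / identity]
= !(p1 || p1 && p4 || p4 && !p4 || (p1 || p1 && p4) && p2)   [complement / identity]
= !(p1 || p1 && p4 || (p1 || p1 && p4) && p2)   [complement / identity]
= !(p1 || p1 && p4)   [absorption]
= !p1   [absorption]

!p1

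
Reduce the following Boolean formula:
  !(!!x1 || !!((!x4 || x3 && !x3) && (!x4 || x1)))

!(!!x1 || !!((!x4 || x3 && !x3) && (!x4 || x1)))
= !(!!x1 || !!(!x4 && (!x4 || x1)))   [complement / identity]
= !(!!x1 || !!!x4)   [absorption]
= !(!!x1 || !x4)   [double negation]
= !x1 && x4   [De Morgan]

!x1 && x4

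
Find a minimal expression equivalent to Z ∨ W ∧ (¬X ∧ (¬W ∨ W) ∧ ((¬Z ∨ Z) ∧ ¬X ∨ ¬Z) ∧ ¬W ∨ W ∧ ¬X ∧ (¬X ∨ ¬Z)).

Z ∨ W ∧ ¬X

Z ∨ W ∧ (¬X ∧ (¬W ∨ W) ∧ ((¬Z ∨ Z) ∧ ¬X ∨ ¬Z) ∧ ¬W ∨ W ∧ ¬X ∧ (¬X ∨ ¬Z))
= Z ∨ W ∧ (¬X ∧ ((¬Z ∨ Z) ∧ ¬X ∨ ¬Z) ∧ ¬W ∨ W ∧ ¬X ∧ (¬X ∨ ¬Z))
= Z ∨ W ∧ (¬X ∧ (¬X ∨ ¬Z) ∧ ¬W ∨ W ∧ ¬X ∧ (¬X ∨ ¬Z))
= Z ∨ W ∧ ¬X ∧ (¬X ∨ ¬Z)
= Z ∨ W ∧ ¬X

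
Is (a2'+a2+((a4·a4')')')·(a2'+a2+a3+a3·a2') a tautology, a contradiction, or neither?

tautology

(a2'+a2+((a4·a4')')')·(a2'+a2+a3+a3·a2')
= (a2'+a2+((a4·a4')')')·(a2'+a2+a3)   — absorption
= (a2'+a2+a4·a4')·(a2'+a2+a3)   — double negation
= (a2'+a2)·(a2'+a2+a3)   — complement / identity
= a2'+a2   — absorption
= 1   — complement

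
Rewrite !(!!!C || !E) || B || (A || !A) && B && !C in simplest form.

!(!!!C || !E) || B || (A || !A) && B && !C
= !(!C || !E) || B || (A || !A) && B && !C   (double negation)
= !(!C || !E) || B || B && !C   (complement / identity)
= !(!C || !E) || B   (absorption)
= C && E || B   (De Morgan)

C && E || B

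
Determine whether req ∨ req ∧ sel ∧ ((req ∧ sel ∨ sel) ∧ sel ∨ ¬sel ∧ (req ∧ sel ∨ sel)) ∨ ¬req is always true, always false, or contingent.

always true

req ∨ req ∧ sel ∧ ((req ∧ sel ∨ sel) ∧ sel ∨ ¬sel ∧ (req ∧ sel ∨ sel)) ∨ ¬req
= req ∨ req ∧ sel ∧ (req ∧ sel ∨ sel) ∨ ¬req
= req ∨ req ∧ sel ∨ ¬req
= req ∨ ¬req
= True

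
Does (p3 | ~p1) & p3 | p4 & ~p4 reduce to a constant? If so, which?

(p3 | ~p1) & p3 | p4 & ~p4
= (p3 | ~p1) & p3
= p3
This depends on p3, so it is not a constant.

no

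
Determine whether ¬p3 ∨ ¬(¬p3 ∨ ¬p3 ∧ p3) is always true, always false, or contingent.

always true

¬p3 ∨ ¬(¬p3 ∨ ¬p3 ∧ p3)
= ¬p3 ∨ ¬¬p3   — complement / identity
= ¬p3 ∨ p3   — double negation
= True   — complement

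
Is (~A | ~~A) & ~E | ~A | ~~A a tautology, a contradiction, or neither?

(~A | ~~A) & ~E | ~A | ~~A
= ~A | ~~A   (absorption)
= ~A | A   (double negation)
= 1   (complement)

tautology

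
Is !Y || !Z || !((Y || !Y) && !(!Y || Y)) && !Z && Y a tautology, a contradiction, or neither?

neither

!Y || !Z || !((Y || !Y) && !(!Y || Y)) && !Z && Y
= !Y || !Z || !!(!Y || Y) && !Z && Y   [complement / identity]
= !Y || !Z || (!Y || Y) && !Z && Y   [double negation]
= !Y || !Z || !Z && Y   [complement / identity]
= !Y || !Z   [absorption]
This depends on Y, Z, so it is not a constant.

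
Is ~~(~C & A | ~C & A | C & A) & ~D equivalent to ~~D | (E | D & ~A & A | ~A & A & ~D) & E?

No

E1: ~~(~C & A | ~C & A | C & A) & ~D
    = ~~(~C & A | C & A) & ~D
    = ~~A & ~D
    = A & ~D
E2: ~~D | (E | D & ~A & A | ~A & A & ~D) & E
    = ~~D | (E | ~A & A) & E
    = ~~D | E & E
    = D | E & E
    = D | E
These differ: at A=1, C=0, D=1, E=1, E1 = 0 but E2 = 1.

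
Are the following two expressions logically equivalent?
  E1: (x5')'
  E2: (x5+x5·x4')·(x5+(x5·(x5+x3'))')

Yes

E1: (x5')'
    = x5
E2: (x5+x5·x4')·(x5+(x5·(x5+x3'))')
    = (x5+x5·x4')·(x5+x5')
    = x5+x5·x4'
    = x5
Both reduce to x5, so they are equivalent.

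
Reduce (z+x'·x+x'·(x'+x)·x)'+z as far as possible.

1

(z+x'·x+x'·(x'+x)·x)'+z
= (z+x'·x+x'·x)'+z   [complement / identity]
= (z+x'·x)'+z   [complement / identity]
= z'+z   [complement / identity]
= 1   [complement]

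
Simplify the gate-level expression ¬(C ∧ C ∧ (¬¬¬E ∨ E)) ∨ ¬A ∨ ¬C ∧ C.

¬(C ∧ C ∧ (¬¬¬E ∨ E)) ∨ ¬A ∨ ¬C ∧ C
= ¬(C ∧ C ∧ (¬E ∨ E)) ∨ ¬A ∨ ¬C ∧ C   — double negation
= ¬(C ∧ C) ∨ ¬A ∨ ¬C ∧ C   — complement / identity
= ¬(C ∧ C) ∨ ¬A   — complement / identity
= ¬C ∨ ¬A   — idempotence

¬C ∨ ¬A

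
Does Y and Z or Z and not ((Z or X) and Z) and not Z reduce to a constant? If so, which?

Y and Z or Z and not ((Z or X) and Z) and not Z
= Y and Z or Z and not Z and not Z   — absorption
= Y and Z or Z and not Z   — idempotence
= Y and Z   — complement / identity
This depends on Y, Z, so it is not a constant.

no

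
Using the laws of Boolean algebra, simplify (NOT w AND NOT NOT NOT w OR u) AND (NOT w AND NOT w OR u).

NOT w OR u

(NOT w AND NOT NOT NOT w OR u) AND (NOT w AND NOT w OR u)
= (NOT w AND NOT w OR u) AND (NOT w AND NOT w OR u)   (double negation)
= NOT w AND NOT w OR u   (idempotence)
= NOT w OR u   (idempotence)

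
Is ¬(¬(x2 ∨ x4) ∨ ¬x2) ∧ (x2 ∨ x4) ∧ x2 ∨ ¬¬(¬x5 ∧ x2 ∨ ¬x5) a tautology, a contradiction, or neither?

neither

¬(¬(x2 ∨ x4) ∨ ¬x2) ∧ (x2 ∨ x4) ∧ x2 ∨ ¬¬(¬x5 ∧ x2 ∨ ¬x5)
= (x2 ∨ x4) ∧ x2 ∧ (x2 ∨ x4) ∧ x2 ∨ ¬¬(¬x5 ∧ x2 ∨ ¬x5)   [De Morgan]
= (x2 ∨ x4) ∧ x2 ∧ (x2 ∨ x4) ∧ x2 ∨ ¬¬¬x5   [absorption]
= (x2 ∨ x4) ∧ x2 ∨ ¬¬¬x5   [idempotence]
= x2 ∨ ¬¬¬x5   [absorption]
= x2 ∨ ¬x5   [double negation]
This depends on x2, x5, so it is not a constant.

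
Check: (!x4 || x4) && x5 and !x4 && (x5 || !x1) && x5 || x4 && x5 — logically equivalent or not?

E1: (!x4 || x4) && x5
    = x5   — complement / identity
E2: !x4 && (x5 || !x1) && x5 || x4 && x5
    = !x4 && x5 || x4 && x5   — absorption
    = x5   — distribution
Both reduce to x5, so they are equivalent.

Yes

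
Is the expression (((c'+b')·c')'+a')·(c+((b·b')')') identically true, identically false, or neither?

neither

(((c'+b')·c')'+a')·(c+((b·b')')')
= (((c'+b')·c')'+a')·(c+b·b')   — double negation
= ((c')'+a')·(c+b·b')   — absorption
= (c+a')·(c+b·b')   — double negation
= (c+a')·c   — complement / identity
= c   — absorption
This depends on c, so it is not a constant.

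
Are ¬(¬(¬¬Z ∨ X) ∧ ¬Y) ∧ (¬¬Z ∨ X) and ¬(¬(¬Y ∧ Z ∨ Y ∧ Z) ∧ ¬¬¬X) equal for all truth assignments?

Yes

E1: ¬(¬(¬¬Z ∨ X) ∧ ¬Y) ∧ (¬¬Z ∨ X)
    = (¬¬Z ∨ X ∨ Y) ∧ (¬¬Z ∨ X)   — De Morgan
    = ¬¬Z ∨ X   — absorption
    = Z ∨ X   — double negation
E2: ¬(¬(¬Y ∧ Z ∨ Y ∧ Z) ∧ ¬¬¬X)
    = ¬Y ∧ Z ∨ Y ∧ Z ∨ ¬¬X   — De Morgan
    = Z ∨ ¬¬X   — distribution
    = Z ∨ X   — double negation
Both reduce to Z ∨ X, so they are equivalent.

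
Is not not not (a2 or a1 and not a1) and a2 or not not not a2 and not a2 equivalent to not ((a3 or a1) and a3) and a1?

E1: not not not (a2 or a1 and not a1) and a2 or not not not a2 and not a2
    = not not not a2 and a2 or not not not a2 and not a2   [complement / identity]
    = not not not a2   [distribution]
    = not a2   [double negation]
E2: not ((a3 or a1) and a3) and a1
    = not a3 and a1   [absorption]
These differ: at a1=0, a2=0, a3=0, E1 = 1 but E2 = 0.

No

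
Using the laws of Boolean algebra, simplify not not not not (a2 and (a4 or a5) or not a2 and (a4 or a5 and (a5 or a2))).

a4 or a5

not not not not (a2 and (a4 or a5) or not a2 and (a4 or a5 and (a5 or a2)))
= not not (a2 and (a4 or a5) or not a2 and (a4 or a5 and (a5 or a2)))   (double negation)
= a2 and (a4 or a5) or not a2 and (a4 or a5 and (a5 or a2))   (double negation)
= a2 and (a4 or a5) or not a2 and (a4 or a5)   (absorption)
= a4 or a5   (distribution)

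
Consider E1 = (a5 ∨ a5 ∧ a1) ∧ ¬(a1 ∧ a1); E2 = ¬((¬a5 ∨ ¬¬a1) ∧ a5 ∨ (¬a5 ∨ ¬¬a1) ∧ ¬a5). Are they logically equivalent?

Yes

E1: (a5 ∨ a5 ∧ a1) ∧ ¬(a1 ∧ a1)
    = a5 ∧ ¬(a1 ∧ a1)
    = a5 ∧ ¬a1
E2: ¬((¬a5 ∨ ¬¬a1) ∧ a5 ∨ (¬a5 ∨ ¬¬a1) ∧ ¬a5)
    = ¬(¬a5 ∨ ¬¬a1)
    = a5 ∧ ¬a1
Both reduce to a5 ∧ ¬a1, so they are equivalent.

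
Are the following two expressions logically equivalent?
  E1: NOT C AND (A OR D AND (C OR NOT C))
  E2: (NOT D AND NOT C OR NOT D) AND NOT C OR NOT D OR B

No

E1: NOT C AND (A OR D AND (C OR NOT C))
    = NOT C AND (A OR D)   [complement / identity]
E2: (NOT D AND NOT C OR NOT D) AND NOT C OR NOT D OR B
    = NOT D AND NOT C OR NOT D OR B   [absorption]
    = NOT D OR B   [absorption]
These differ: at A=1, B=1, C=1, D=0, E1 = 0 but E2 = 1.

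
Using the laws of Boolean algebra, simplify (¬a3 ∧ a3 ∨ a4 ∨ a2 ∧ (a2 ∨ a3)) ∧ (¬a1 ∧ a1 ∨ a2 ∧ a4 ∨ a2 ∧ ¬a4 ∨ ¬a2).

a4 ∨ a2

(¬a3 ∧ a3 ∨ a4 ∨ a2 ∧ (a2 ∨ a3)) ∧ (¬a1 ∧ a1 ∨ a2 ∧ a4 ∨ a2 ∧ ¬a4 ∨ ¬a2)
= (¬a3 ∧ a3 ∨ a4 ∨ a2 ∧ (a2 ∨ a3)) ∧ (a2 ∧ a4 ∨ a2 ∧ ¬a4 ∨ ¬a2)   (complement / identity)
= (¬a3 ∧ a3 ∨ a4 ∨ a2 ∧ (a2 ∨ a3)) ∧ (a2 ∨ ¬a2)   (distribution)
= ¬a3 ∧ a3 ∨ a4 ∨ a2 ∧ (a2 ∨ a3)   (complement / identity)
= ¬a3 ∧ a3 ∨ a4 ∨ a2   (absorption)
= a4 ∨ a2   (complement / identity)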